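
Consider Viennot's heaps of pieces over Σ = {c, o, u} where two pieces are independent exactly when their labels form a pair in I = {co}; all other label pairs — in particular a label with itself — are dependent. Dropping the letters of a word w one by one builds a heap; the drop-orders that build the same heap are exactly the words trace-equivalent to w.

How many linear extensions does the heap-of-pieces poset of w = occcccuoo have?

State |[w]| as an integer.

#0=o has no predecessor
#1=c has no predecessor
#2=c depends on [1:c]
#3=c depends on [2:c]
#4=c depends on [3:c]
#5=c depends on [4:c]
#6=u depends on [0:o, 5:c]
#7=o depends on [6:u]
#8=o depends on [7:o]
sources: [0:o, 1:c]
N(rest) = Σ N(rest − s) over sources s of rest; N(one piece) = 1:
  size 1 → [8]=1
  size 2 → [7,8]=1
  size 3 → [6,7,8]=1
  size 4 → [0,6,7,8]=1  [5,6,7,8]=1
  size 5 → [0,5,6,7,8]=2  [4,5,6,7,8]=1
  size 6 → [0,4,5,6,7,8]=3  [3,4,5,6,7,8]=1
  size 7 → [0,3,4,5,6,7,8]=4  [2,3,4,5,6,7,8]=1
  first=0(o) contributes 1
  first=1(c) contributes 5
|[w]| = 6

6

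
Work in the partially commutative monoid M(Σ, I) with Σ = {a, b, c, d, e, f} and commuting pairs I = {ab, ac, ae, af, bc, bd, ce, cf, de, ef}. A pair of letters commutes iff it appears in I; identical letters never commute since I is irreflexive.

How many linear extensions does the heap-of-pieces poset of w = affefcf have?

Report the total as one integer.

drop 0:a onto floor
drop 1:f onto floor
drop 2:f onto {1:f}
drop 3:e onto floor
drop 4:f onto {2:f}
drop 5:c onto floor
drop 6:f onto {4:f}
ground layer = {0:a, 1:f, 3:e, 5:c}
drop-orders for the pieces not yet dropped (sum over which currently-grounded one goes next):
  1 to go: {0} 1  {3} 1  {5} 1  {6} 1
  2 to go: {0,3} 2  {0,5} 2  {0,6} 2  {3,5} 2  {3,6} 2  {4,6} 1  {5,6} 2
  3 to go: {0,3,5} 6  {0,3,6} 6  {0,4,6} 3  {0,5,6} 6  {2,4,6} 1  {3,4,6} 3  {3,5,6} 6  {4,5,6} 3
  4 to go: {0,2,4,6} 4  {0,3,4,6} 12  {0,3,5,6} 24  {0,4,5,6} 12  {1,2,4,6} 1  {2,3,4,6} 4  {2,4,5,6} 4  {3,4,5,6} 12
  5 to go: {0,1,2,4,6} 5  {0,2,3,4,6} 20  {0,2,4,5,6} 20  {0,3,4,5,6} 60  {1,2,3,4,6} 5  {1,2,4,5,6} 5  {2,3,4,5,6} 20
  if 0:a drops first: 30 orders
  if 1:f drops first: 120 orders
  if 3:e drops first: 30 orders
  if 5:c drops first: 30 orders
heap linearizations: 210

210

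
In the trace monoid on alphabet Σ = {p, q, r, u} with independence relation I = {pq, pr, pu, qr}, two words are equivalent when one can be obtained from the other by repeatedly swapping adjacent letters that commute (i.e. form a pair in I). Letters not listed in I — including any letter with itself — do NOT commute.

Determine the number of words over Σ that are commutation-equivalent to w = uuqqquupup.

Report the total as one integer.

45

#0=u has no predecessor
#1=u depends on [0:u]
#2=q depends on [1:u]
#3=q depends on [2:q]
#4=q depends on [3:q]
#5=u depends on [4:q]
#6=u depends on [5:u]
#7=p has no predecessor
#8=u depends on [6:u]
#9=p depends on [7:p]
sources: [0:u, 7:p]
N(rest) = Σ N(rest − s) over sources s of rest; N(one piece) = 1:
  size 1 → [8]=1  [9]=1
  size 2 → [6,8]=1  [7,9]=1  [8,9]=2
  size 3 → [5,6,8]=1  [6,8,9]=3  [7,8,9]=3
  size 4 → [4,5,6,8]=1  [5,6,8,9]=4  [6,7,8,9]=6
  size 5 → [3,4,5,6,8]=1  [4,5,6,8,9]=5  [5,6,7,8,9]=10
  size 6 → [2,3,4,5,6,8]=1  [3,4,5,6,8,9]=6  [4,5,6,7,8,9]=15
  size 7 → [1,2,3,4,5,6,8]=1  [2,3,4,5,6,8,9]=7  [3,4,5,6,7,8,9]=21
  size 8 → [0,1,2,3,4,5,6,8]=1  [1,2,3,4,5,6,8,9]=8  [2,3,4,5,6,7,8,9]=28
  first=0(u) contributes 36
  first=7(p) contributes 9
|[w]| = 45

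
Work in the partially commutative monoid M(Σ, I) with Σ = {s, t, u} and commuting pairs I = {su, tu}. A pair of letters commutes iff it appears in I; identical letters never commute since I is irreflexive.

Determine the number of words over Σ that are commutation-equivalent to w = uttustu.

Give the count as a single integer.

35

piece 0:u — minimal
piece 1:t — minimal
piece 2:t rests on {1:t}
piece 3:u rests on {0:u}
piece 4:s rests on {2:t}
piece 5:t rests on {4:s}
piece 6:u rests on {3:u}
minimal pieces: {0:u, 1:t}
ways to finish when only these pieces remain (= sum over removing one remaining piece with nothing left below it):
  1 left: {5}→1  {6}→1
  2 left: {3,6}→1  {4,5}→1  {5,6}→2
  3 left: {0,3,6}→1  {2,4,5}→1  {3,5,6}→3  {4,5,6}→3
  4 left: {0,3,5,6}→4  {1,2,4,5}→1  {2,4,5,6}→4  {3,4,5,6}→6
  5 left: {0,3,4,5,6}→10  {1,2,4,5,6}→5  {2,3,4,5,6}→10
  placing 0:u first → 15 extensions
  placing 1:t first → 20 extensions
total linear extensions = 35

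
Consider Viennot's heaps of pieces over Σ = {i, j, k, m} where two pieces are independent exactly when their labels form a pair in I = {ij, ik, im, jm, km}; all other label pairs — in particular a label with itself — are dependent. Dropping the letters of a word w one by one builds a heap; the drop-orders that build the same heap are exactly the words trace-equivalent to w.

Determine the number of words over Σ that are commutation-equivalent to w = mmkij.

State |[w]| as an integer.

30

piece 0:m — minimal
piece 1:m rests on {0:m}
piece 2:k — minimal
piece 3:i — minimal
piece 4:j rests on {2:k}
minimal pieces: {0:m, 2:k, 3:i}
ways to finish when only these pieces remain (= sum over removing one remaining piece with nothing left below it):
  1 left: {1}→1  {3}→1  {4}→1
  2 left: {0,1}→1  {1,3}→2  {1,4}→2  {2,4}→1  {3,4}→2
  3 left: {0,1,3}→3  {0,1,4}→3  {1,2,4}→3  {1,3,4}→6  {2,3,4}→3
  placing 0:m first → 12 extensions
  placing 2:k first → 12 extensions
  placing 3:i first → 6 extensions
total linear extensions = 30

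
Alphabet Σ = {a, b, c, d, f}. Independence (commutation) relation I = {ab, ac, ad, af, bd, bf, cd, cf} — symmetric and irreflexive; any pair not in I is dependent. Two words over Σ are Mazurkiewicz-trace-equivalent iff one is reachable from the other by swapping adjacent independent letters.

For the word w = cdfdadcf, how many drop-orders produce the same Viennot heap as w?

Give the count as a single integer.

168

#0=c has no predecessor
#1=d has no predecessor
#2=f depends on [1:d]
#3=d depends on [2:f]
#4=a has no predecessor
#5=d depends on [3:d]
#6=c depends on [0:c]
#7=f depends on [5:d]
sources: [0:c, 1:d, 4:a]
N(rest) = Σ N(rest − s) over sources s of rest; N(one piece) = 1:
  size 1 → [4]=1  [6]=1  [7]=1
  size 2 → [0,6]=1  [4,6]=2  [4,7]=2  [5,7]=1  [6,7]=2
  size 3 → [0,4,6]=3  [0,6,7]=3  [3,5,7]=1  [4,5,7]=3  [4,6,7]=6  [5,6,7]=3
  size 4 → [0,4,6,7]=12  [0,5,6,7]=6  [2,3,5,7]=1  [3,4,5,7]=4  [3,5,6,7]=4  [4,5,6,7]=12
  size 5 → [0,3,5,6,7]=10  [0,4,5,6,7]=30  [1,2,3,5,7]=1  [2,3,4,5,7]=5  [2,3,5,6,7]=5  [3,4,5,6,7]=20
  size 6 → [0,2,3,5,6,7]=15  [0,3,4,5,6,7]=60  [1,2,3,4,5,7]=6  [1,2,3,5,6,7]=6  [2,3,4,5,6,7]=30
  first=0(c) contributes 42
  first=1(d) contributes 105
  first=4(a) contributes 21
|[w]| = 168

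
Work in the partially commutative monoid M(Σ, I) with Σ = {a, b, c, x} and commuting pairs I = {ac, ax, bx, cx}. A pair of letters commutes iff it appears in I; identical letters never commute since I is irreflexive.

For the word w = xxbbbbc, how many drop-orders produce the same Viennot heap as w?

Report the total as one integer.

21

0(x) covers ∅
1(x) covers 0:x
2(b) covers ∅
3(b) covers 2:b
4(b) covers 3:b
5(b) covers 4:b
6(c) covers 5:b
floor of heap: 0:x, 2:b
completions by unplaced set U, small U first (add the entries for U minus each lowest piece of U):
  |U|=1: {1}:1  {6}:1
  |U|=2: {0,1}:1  {1,6}:2  {5,6}:1
  |U|=3: {0,1,6}:3  {1,5,6}:3  {4,5,6}:1
  |U|=4: {0,1,5,6}:6  {1,4,5,6}:4  {3,4,5,6}:1
  |U|=5: {0,1,4,5,6}:10  {1,3,4,5,6}:5  {2,3,4,5,6}:1
  start at 0(x): 6
  start at 2(b): 15
sum over floor = 21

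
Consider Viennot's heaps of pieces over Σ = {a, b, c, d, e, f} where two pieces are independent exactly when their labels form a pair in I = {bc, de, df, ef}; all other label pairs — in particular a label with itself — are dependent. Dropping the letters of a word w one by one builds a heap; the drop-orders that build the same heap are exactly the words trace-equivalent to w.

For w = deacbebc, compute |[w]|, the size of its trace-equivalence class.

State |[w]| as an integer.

0(d) covers ∅
1(e) covers ∅
2(a) covers 0:d, 1:e
3(c) covers 2:a
4(b) covers 2:a
5(e) covers 3:c, 4:b
6(b) covers 5:e
7(c) covers 5:e
floor of heap: 0:d, 1:e
completions by unplaced set U, small U first (add the entries for U minus each lowest piece of U):
  |U|=1: {6}:1  {7}:1
  |U|=2: {6,7}:2
  |U|=3: {5,6,7}:2
  |U|=4: {3,5,6,7}:2  {4,5,6,7}:2
  |U|=5: {3,4,5,6,7}:4
  |U|=6: {2,3,4,5,6,7}:4
  start at 0(d): 4
  start at 1(e): 4
sum over floor = 8

8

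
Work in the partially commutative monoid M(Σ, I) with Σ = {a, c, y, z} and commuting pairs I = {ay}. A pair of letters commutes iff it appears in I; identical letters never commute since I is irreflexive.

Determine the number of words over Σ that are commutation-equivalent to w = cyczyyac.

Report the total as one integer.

piece 0:c — minimal
piece 1:y rests on {0:c}
piece 2:c rests on {1:y}
piece 3:z rests on {2:c}
piece 4:y rests on {3:z}
piece 5:y rests on {4:y}
piece 6:a rests on {3:z}
piece 7:c rests on {5:y, 6:a}
minimal pieces: {0:c}
ways to finish when only these pieces remain (= sum over removing one remaining piece with nothing left below it):
  1 left: {7}→1
  2 left: {5,7}→1  {6,7}→1
  3 left: {4,5,7}→1  {5,6,7}→2
  4 left: {4,5,6,7}→3
  5 left: {3,4,5,6,7}→3
  6 left: {2,3,4,5,6,7}→3
  placing 0:c first → 3 extensions

3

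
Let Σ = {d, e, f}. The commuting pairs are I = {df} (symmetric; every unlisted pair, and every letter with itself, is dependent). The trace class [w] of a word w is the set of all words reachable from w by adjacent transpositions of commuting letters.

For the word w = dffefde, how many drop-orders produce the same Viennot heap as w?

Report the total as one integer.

6

piece 0:d — minimal
piece 1:f — minimal
piece 2:f rests on {1:f}
piece 3:e rests on {0:d, 2:f}
piece 4:f rests on {3:e}
piece 5:d rests on {3:e}
piece 6:e rests on {4:f, 5:d}
minimal pieces: {0:d, 1:f}
ways to finish when only these pieces remain (= sum over removing one remaining piece with nothing left below it):
  1 left: {6}→1
  2 left: {4,6}→1  {5,6}→1
  3 left: {4,5,6}→2
  4 left: {3,4,5,6}→2
  5 left: {0,3,4,5,6}→2  {2,3,4,5,6}→2
  placing 0:d first → 2 extensions
  placing 1:f first → 4 extensions
total linear extensions = 6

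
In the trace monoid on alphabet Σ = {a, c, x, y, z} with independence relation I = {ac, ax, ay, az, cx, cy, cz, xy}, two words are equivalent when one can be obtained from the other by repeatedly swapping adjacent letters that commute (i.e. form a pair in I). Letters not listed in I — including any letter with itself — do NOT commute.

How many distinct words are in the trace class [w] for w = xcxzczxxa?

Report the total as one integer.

0(x) covers ∅
1(c) covers ∅
2(x) covers 0:x
3(z) covers 2:x
4(c) covers 1:c
5(z) covers 3:z
6(x) covers 5:z
7(x) covers 6:x
8(a) covers ∅
floor of heap: 0:x, 1:c, 8:a
completions by unplaced set U, small U first (add the entries for U minus each lowest piece of U):
  |U|=1: {4}:1  {7}:1  {8}:1
  |U|=2: {1,4}:1  {4,7}:2  {4,8}:2  {6,7}:1  {7,8}:2
  |U|=3: {1,4,7}:3  {1,4,8}:3  {4,6,7}:3  {4,7,8}:6  {5,6,7}:1  {6,7,8}:3
  |U|=4: {1,4,6,7}:6  {1,4,7,8}:12  {3,5,6,7}:1  {4,5,6,7}:4  {4,6,7,8}:12  {5,6,7,8}:4
  |U|=5: {1,4,5,6,7}:10  {1,4,6,7,8}:30  {2,3,5,6,7}:1  {3,4,5,6,7}:5  {3,5,6,7,8}:5  {4,5,6,7,8}:20
  |U|=6: {0,2,3,5,6,7}:1  {1,3,4,5,6,7}:15  {1,4,5,6,7,8}:60  {2,3,4,5,6,7}:6  {2,3,5,6,7,8}:6  {3,4,5,6,7,8}:30
  |U|=7: {0,2,3,4,5,6,7}:7  {0,2,3,5,6,7,8}:7  {1,2,3,4,5,6,7}:21  {1,3,4,5,6,7,8}:105  {2,3,4,5,6,7,8}:42
  start at 0(x): 168
  start at 1(c): 56
  start at 8(a): 28
sum over floor = 252

252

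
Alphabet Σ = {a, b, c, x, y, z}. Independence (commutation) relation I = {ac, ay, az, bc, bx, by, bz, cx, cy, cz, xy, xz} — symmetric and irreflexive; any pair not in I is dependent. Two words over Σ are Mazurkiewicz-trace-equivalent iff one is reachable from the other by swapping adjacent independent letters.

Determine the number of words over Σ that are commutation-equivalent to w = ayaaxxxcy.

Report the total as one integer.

252

0(a) covers ∅
1(y) covers ∅
2(a) covers 0:a
3(a) covers 2:a
4(x) covers 3:a
5(x) covers 4:x
6(x) covers 5:x
7(c) covers ∅
8(y) covers 1:y
floor of heap: 0:a, 1:y, 7:c
completions by unplaced set U, small U first (add the entries for U minus each lowest piece of U):
  |U|=1: {6}:1  {7}:1  {8}:1
  |U|=2: {1,8}:1  {5,6}:1  {6,7}:2  {6,8}:2  {7,8}:2
  |U|=3: {1,6,8}:3  {1,7,8}:3  {4,5,6}:1  {5,6,7}:3  {5,6,8}:3  {6,7,8}:6
  |U|=4: {1,5,6,8}:6  {1,6,7,8}:12  {3,4,5,6}:1  {4,5,6,7}:4  {4,5,6,8}:4  {5,6,7,8}:12
  |U|=5: {1,4,5,6,8}:10  {1,5,6,7,8}:30  {2,3,4,5,6}:1  {3,4,5,6,7}:5  {3,4,5,6,8}:5  {4,5,6,7,8}:20
  |U|=6: {0,2,3,4,5,6}:1  {1,3,4,5,6,8}:15  {1,4,5,6,7,8}:60  {2,3,4,5,6,7}:6  {2,3,4,5,6,8}:6  {3,4,5,6,7,8}:30
  |U|=7: {0,2,3,4,5,6,7}:7  {0,2,3,4,5,6,8}:7  {1,2,3,4,5,6,8}:21  {1,3,4,5,6,7,8}:105  {2,3,4,5,6,7,8}:42
  start at 0(a): 168
  start at 1(y): 56
  start at 7(c): 28
sum over floor = 252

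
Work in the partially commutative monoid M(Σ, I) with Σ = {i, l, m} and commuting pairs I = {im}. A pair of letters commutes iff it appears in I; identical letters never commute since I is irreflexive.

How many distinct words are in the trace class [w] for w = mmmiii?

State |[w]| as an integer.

20

drop 0:m onto floor
drop 1:m onto {0:m}
drop 2:m onto {1:m}
drop 3:i onto floor
drop 4:i onto {3:i}
drop 5:i onto {4:i}
ground layer = {0:m, 3:i}
drop-orders for the pieces not yet dropped (sum over which currently-grounded one goes next):
  1 to go: {2} 1  {5} 1
  2 to go: {1,2} 1  {2,5} 2  {4,5} 1
  3 to go: {0,1,2} 1  {1,2,5} 3  {2,4,5} 3  {3,4,5} 1
  4 to go: {0,1,2,5} 4  {1,2,4,5} 6  {2,3,4,5} 4
  if 0:m drops first: 10 orders
  if 3:i drops first: 10 orders
heap linearizations: 20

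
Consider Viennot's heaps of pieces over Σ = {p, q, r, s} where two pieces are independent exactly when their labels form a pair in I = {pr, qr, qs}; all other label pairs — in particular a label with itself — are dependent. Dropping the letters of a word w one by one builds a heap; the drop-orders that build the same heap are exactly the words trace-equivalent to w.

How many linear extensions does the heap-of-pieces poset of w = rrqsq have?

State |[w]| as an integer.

10

drop 0:r onto floor
drop 1:r onto {0:r}
drop 2:q onto floor
drop 3:s onto {1:r}
drop 4:q onto {2:q}
ground layer = {0:r, 2:q}
drop-orders for the pieces not yet dropped (sum over which currently-grounded one goes next):
  1 to go: {3} 1  {4} 1
  2 to go: {1,3} 1  {2,4} 1  {3,4} 2
  3 to go: {0,1,3} 1  {1,3,4} 3  {2,3,4} 3
  if 0:r drops first: 6 orders
  if 2:q drops first: 4 orders
heap linearizations: 10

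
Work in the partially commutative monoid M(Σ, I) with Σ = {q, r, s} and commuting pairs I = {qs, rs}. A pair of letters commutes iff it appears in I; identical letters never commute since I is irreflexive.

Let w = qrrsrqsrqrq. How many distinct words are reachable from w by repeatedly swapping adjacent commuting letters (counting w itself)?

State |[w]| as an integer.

55

#0=q has no predecessor
#1=r depends on [0:q]
#2=r depends on [1:r]
#3=s has no predecessor
#4=r depends on [2:r]
#5=q depends on [4:r]
#6=s depends on [3:s]
#7=r depends on [5:q]
#8=q depends on [7:r]
#9=r depends on [8:q]
#10=q depends on [9:r]
sources: [0:q, 3:s]
N(rest) = Σ N(rest − s) over sources s of rest; N(one piece) = 1:
  size 1 → [6]=1  [10]=1
  size 2 → [3,6]=1  [6,10]=2  [9,10]=1
  size 3 → [3,6,10]=3  [6,9,10]=3  [8,9,10]=1
  size 4 → [3,6,9,10]=6  [6,8,9,10]=4  [7,8,9,10]=1
  size 5 → [3,6,8,9,10]=10  [5,7,8,9,10]=1  [6,7,8,9,10]=5
  size 6 → [3,6,7,8,9,10]=15  [4,5,7,8,9,10]=1  [5,6,7,8,9,10]=6
  size 7 → [2,4,5,7,8,9,10]=1  [3,5,6,7,8,9,10]=21  [4,5,6,7,8,9,10]=7
  size 8 → [1,2,4,5,7,8,9,10]=1  [2,4,5,6,7,8,9,10]=8  [3,4,5,6,7,8,9,10]=28
  size 9 → [0,1,2,4,5,7,8,9,10]=1  [1,2,4,5,6,7,8,9,10]=9  [2,3,4,5,6,7,8,9,10]=36
  first=0(q) contributes 45
  first=3(s) contributes 10
|[w]| = 55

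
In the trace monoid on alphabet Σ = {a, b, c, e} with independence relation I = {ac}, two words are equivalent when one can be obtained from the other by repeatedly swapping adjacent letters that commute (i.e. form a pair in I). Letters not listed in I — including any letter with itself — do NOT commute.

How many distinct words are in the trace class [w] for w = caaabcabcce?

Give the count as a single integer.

drop 0:c onto floor
drop 1:a onto floor
drop 2:a onto {1:a}
drop 3:a onto {2:a}
drop 4:b onto {0:c, 3:a}
drop 5:c onto {4:b}
drop 6:a onto {4:b}
drop 7:b onto {5:c, 6:a}
drop 8:c onto {7:b}
drop 9:c onto {8:c}
drop 10:e onto {9:c}
ground layer = {0:c, 1:a}
drop-orders for the pieces not yet dropped (sum over which currently-grounded one goes next):
  1 to go: {10} 1
  2 to go: {9,10} 1
  3 to go: {8,9,10} 1
  4 to go: {7,8,9,10} 1
  5 to go: {5,7,8,9,10} 1  {6,7,8,9,10} 1
  6 to go: {5,6,7,8,9,10} 2
  7 to go: {4,5,6,7,8,9,10} 2
  8 to go: {0,4,5,6,7,8,9,10} 2  {3,4,5,6,7,8,9,10} 2
  9 to go: {0,3,4,5,6,7,8,9,10} 4  {2,3,4,5,6,7,8,9,10} 2
  if 0:c drops first: 2 orders
  if 1:a drops first: 6 orders
heap linearizations: 8

8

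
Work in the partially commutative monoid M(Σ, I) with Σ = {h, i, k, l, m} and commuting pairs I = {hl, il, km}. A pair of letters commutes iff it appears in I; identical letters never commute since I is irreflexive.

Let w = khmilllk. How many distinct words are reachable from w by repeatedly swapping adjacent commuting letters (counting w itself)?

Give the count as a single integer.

4

0(k) covers ∅
1(h) covers 0:k
2(m) covers 1:h
3(i) covers 2:m
4(l) covers 2:m
5(l) covers 4:l
6(l) covers 5:l
7(k) covers 3:i, 6:l
floor of heap: 0:k
completions by unplaced set U, small U first (add the entries for U minus each lowest piece of U):
  |U|=1: {7}:1
  |U|=2: {3,7}:1  {6,7}:1
  |U|=3: {3,6,7}:2  {5,6,7}:1
  |U|=4: {3,5,6,7}:3  {4,5,6,7}:1
  |U|=5: {3,4,5,6,7}:4
  |U|=6: {2,3,4,5,6,7}:4
  start at 0(k): 4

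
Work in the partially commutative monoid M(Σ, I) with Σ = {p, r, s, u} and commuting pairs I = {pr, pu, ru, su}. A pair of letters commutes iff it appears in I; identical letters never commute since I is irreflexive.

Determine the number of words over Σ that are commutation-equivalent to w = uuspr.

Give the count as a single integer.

20

0(u) covers ∅
1(u) covers 0:u
2(s) covers ∅
3(p) covers 2:s
4(r) covers 2:s
floor of heap: 0:u, 2:s
completions by unplaced set U, small U first (add the entries for U minus each lowest piece of U):
  |U|=1: {1}:1  {3}:1  {4}:1
  |U|=2: {0,1}:1  {1,3}:2  {1,4}:2  {3,4}:2
  |U|=3: {0,1,3}:3  {0,1,4}:3  {1,3,4}:6  {2,3,4}:2
  start at 0(u): 8
  start at 2(s): 12
sum over floor = 20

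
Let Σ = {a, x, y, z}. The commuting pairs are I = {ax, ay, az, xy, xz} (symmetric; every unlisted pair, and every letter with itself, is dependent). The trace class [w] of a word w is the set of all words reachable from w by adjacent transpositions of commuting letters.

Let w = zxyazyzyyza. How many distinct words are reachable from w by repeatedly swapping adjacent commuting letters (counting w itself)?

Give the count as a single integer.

495

drop 0:z onto floor
drop 1:x onto floor
drop 2:y onto {0:z}
drop 3:a onto floor
drop 4:z onto {2:y}
drop 5:y onto {4:z}
drop 6:z onto {5:y}
drop 7:y onto {6:z}
drop 8:y onto {7:y}
drop 9:z onto {8:y}
drop 10:a onto {3:a}
ground layer = {0:z, 1:x, 3:a}
drop-orders for the pieces not yet dropped (sum over which currently-grounded one goes next):
  1 to go: {1} 1  {9} 1  {10} 1
  2 to go: {1,9} 2  {1,10} 2  {3,10} 1  {8,9} 1  {9,10} 2
  3 to go: {1,3,10} 3  {1,8,9} 3  {1,9,10} 6  {3,9,10} 3  {7,8,9} 1  {8,9,10} 3
  4 to go: {1,3,9,10} 12  {1,7,8,9} 4  {1,8,9,10} 12  {3,8,9,10} 6  {6,7,8,9} 1  {7,8,9,10} 4
  5 to go: {1,3,8,9,10} 30  {1,6,7,8,9} 5  {1,7,8,9,10} 20  {3,7,8,9,10} 10  {5,6,7,8,9} 1  {6,7,8,9,10} 5
  6 to go: {1,3,7,8,9,10} 60  {1,5,6,7,8,9} 6  {1,6,7,8,9,10} 30  {3,6,7,8,9,10} 15  {4,5,6,7,8,9} 1  {5,6,7,8,9,10} 6
  7 to go: {1,3,6,7,8,9,10} 105  {1,4,5,6,7,8,9} 7  {1,5,6,7,8,9,10} 42  {2,4,5,6,7,8,9} 1  {3,5,6,7,8,9,10} 21  {4,5,6,7,8,9,10} 7
  8 to go: {0,2,4,5,6,7,8,9} 1  {1,2,4,5,6,7,8,9} 8  {1,3,5,6,7,8,9,10} 168  {1,4,5,6,7,8,9,10} 56  {2,4,5,6,7,8,9,10} 8  {3,4,5,6,7,8,9,10} 28
  9 to go: {0,1,2,4,5,6,7,8,9} 9  {0,2,4,5,6,7,8,9,10} 9  {1,2,4,5,6,7,8,9,10} 72  {1,3,4,5,6,7,8,9,10} 252  {2,3,4,5,6,7,8,9,10} 36
  if 0:z drops first: 360 orders
  if 1:x drops first: 45 orders
  if 3:a drops first: 90 orders
heap linearizations: 495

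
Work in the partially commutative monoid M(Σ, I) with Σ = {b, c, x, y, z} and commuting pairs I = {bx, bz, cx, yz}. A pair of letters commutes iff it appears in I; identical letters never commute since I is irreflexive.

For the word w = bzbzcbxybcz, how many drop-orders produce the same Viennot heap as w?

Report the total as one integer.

22

#0=b has no predecessor
#1=z has no predecessor
#2=b depends on [0:b]
#3=z depends on [1:z]
#4=c depends on [2:b, 3:z]
#5=b depends on [4:c]
#6=x depends on [3:z]
#7=y depends on [5:b, 6:x]
#8=b depends on [7:y]
#9=c depends on [8:b]
#10=z depends on [9:c]
sources: [0:b, 1:z]
N(rest) = Σ N(rest − s) over sources s of rest; N(one piece) = 1:
  size 1 → [10]=1
  size 2 → [9,10]=1
  size 3 → [8,9,10]=1
  size 4 → [7,8,9,10]=1
  size 5 → [5,7,8,9,10]=1  [6,7,8,9,10]=1
  size 6 → [4,5,7,8,9,10]=1  [5,6,7,8,9,10]=2
  size 7 → [2,4,5,7,8,9,10]=1  [4,5,6,7,8,9,10]=3
  size 8 → [0,2,4,5,7,8,9,10]=1  [2,4,5,6,7,8,9,10]=4  [3,4,5,6,7,8,9,10]=3
  size 9 → [0,2,4,5,6,7,8,9,10]=5  [1,3,4,5,6,7,8,9,10]=3  [2,3,4,5,6,7,8,9,10]=7
  first=0(b) contributes 10
  first=1(z) contributes 12
|[w]| = 22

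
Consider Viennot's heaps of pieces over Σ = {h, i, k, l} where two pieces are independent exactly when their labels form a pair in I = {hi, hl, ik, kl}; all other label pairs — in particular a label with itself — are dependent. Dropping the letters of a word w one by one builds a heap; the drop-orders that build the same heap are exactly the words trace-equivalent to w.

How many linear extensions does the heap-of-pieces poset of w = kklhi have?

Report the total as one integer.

0(k) covers ∅
1(k) covers 0:k
2(l) covers ∅
3(h) covers 1:k
4(i) covers 2:l
floor of heap: 0:k, 2:l
completions by unplaced set U, small U first (add the entries for U minus each lowest piece of U):
  |U|=1: {3}:1  {4}:1
  |U|=2: {1,3}:1  {2,4}:1  {3,4}:2
  |U|=3: {0,1,3}:1  {1,3,4}:3  {2,3,4}:3
  start at 0(k): 6
  start at 2(l): 4
sum over floor = 10

10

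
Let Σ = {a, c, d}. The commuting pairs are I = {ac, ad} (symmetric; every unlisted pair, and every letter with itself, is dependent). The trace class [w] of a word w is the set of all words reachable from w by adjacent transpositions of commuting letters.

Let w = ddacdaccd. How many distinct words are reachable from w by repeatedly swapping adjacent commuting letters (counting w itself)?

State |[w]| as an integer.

piece 0:d — minimal
piece 1:d rests on {0:d}
piece 2:a — minimal
piece 3:c rests on {1:d}
piece 4:d rests on {3:c}
piece 5:a rests on {2:a}
piece 6:c rests on {4:d}
piece 7:c rests on {6:c}
piece 8:d rests on {7:c}
minimal pieces: {0:d, 2:a}
ways to finish when only these pieces remain (= sum over removing one remaining piece with nothing left below it):
  1 left: {5}→1  {8}→1
  2 left: {2,5}→1  {5,8}→2  {7,8}→1
  3 left: {2,5,8}→3  {5,7,8}→3  {6,7,8}→1
  4 left: {2,5,7,8}→6  {4,6,7,8}→1  {5,6,7,8}→4
  5 left: {2,5,6,7,8}→10  {3,4,6,7,8}→1  {4,5,6,7,8}→5
  6 left: {1,3,4,6,7,8}→1  {2,4,5,6,7,8}→15  {3,4,5,6,7,8}→6
  7 left: {0,1,3,4,6,7,8}→1  {1,3,4,5,6,7,8}→7  {2,3,4,5,6,7,8}→21
  placing 0:d first → 28 extensions
  placing 2:a first → 8 extensions
total linear extensions = 36

36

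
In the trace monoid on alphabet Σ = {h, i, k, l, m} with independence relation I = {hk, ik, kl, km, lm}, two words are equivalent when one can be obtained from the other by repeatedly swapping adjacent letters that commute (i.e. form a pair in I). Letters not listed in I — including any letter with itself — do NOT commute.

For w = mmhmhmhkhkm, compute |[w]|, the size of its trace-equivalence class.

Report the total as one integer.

drop 0:m onto floor
drop 1:m onto {0:m}
drop 2:h onto {1:m}
drop 3:m onto {2:h}
drop 4:h onto {3:m}
drop 5:m onto {4:h}
drop 6:h onto {5:m}
drop 7:k onto floor
drop 8:h onto {6:h}
drop 9:k onto {7:k}
drop 10:m onto {8:h}
ground layer = {0:m, 7:k}
drop-orders for the pieces not yet dropped (sum over which currently-grounded one goes next):
  1 to go: {9} 1  {10} 1
  2 to go: {7,9} 1  {8,10} 1  {9,10} 2
  3 to go: {6,8,10} 1  {7,9,10} 3  {8,9,10} 3
  4 to go: {5,6,8,10} 1  {6,8,9,10} 4  {7,8,9,10} 6
  5 to go: {4,5,6,8,10} 1  {5,6,8,9,10} 5  {6,7,8,9,10} 10
  6 to go: {3,4,5,6,8,10} 1  {4,5,6,8,9,10} 6  {5,6,7,8,9,10} 15
  7 to go: {2,3,4,5,6,8,10} 1  {3,4,5,6,8,9,10} 7  {4,5,6,7,8,9,10} 21
  8 to go: {1,2,3,4,5,6,8,10} 1  {2,3,4,5,6,8,9,10} 8  {3,4,5,6,7,8,9,10} 28
  9 to go: {0,1,2,3,4,5,6,8,10} 1  {1,2,3,4,5,6,8,9,10} 9  {2,3,4,5,6,7,8,9,10} 36
  if 0:m drops first: 45 orders
  if 7:k drops first: 10 orders
heap linearizations: 55

55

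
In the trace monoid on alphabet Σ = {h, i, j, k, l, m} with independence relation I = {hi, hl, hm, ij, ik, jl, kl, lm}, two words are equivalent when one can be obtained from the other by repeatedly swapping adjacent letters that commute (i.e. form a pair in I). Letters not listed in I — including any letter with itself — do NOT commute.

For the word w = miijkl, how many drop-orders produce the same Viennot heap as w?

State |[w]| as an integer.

0(m) covers ∅
1(i) covers 0:m
2(i) covers 1:i
3(j) covers 0:m
4(k) covers 3:j
5(l) covers 2:i
floor of heap: 0:m
completions by unplaced set U, small U first (add the entries for U minus each lowest piece of U):
  |U|=1: {4}:1  {5}:1
  |U|=2: {2,5}:1  {3,4}:1  {4,5}:2
  |U|=3: {1,2,5}:1  {2,4,5}:3  {3,4,5}:3
  |U|=4: {1,2,4,5}:4  {2,3,4,5}:6
  start at 0(m): 10

10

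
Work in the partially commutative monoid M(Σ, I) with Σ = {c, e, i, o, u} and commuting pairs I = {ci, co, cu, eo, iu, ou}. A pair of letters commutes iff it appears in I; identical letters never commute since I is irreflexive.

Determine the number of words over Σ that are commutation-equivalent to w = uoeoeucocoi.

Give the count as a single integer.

#0=u has no predecessor
#1=o has no predecessor
#2=e depends on [0:u]
#3=o depends on [1:o]
#4=e depends on [2:e]
#5=u depends on [4:e]
#6=c depends on [4:e]
#7=o depends on [3:o]
#8=c depends on [6:c]
#9=o depends on [7:o]
#10=i depends on [4:e, 9:o]
sources: [0:u, 1:o]
N(rest) = Σ N(rest − s) over sources s of rest; N(one piece) = 1:
  size 1 → [5]=1  [8]=1  [10]=1
  size 2 → [5,8]=2  [5,10]=2  [6,8]=1  [8,10]=2  [9,10]=1
  size 3 → [5,6,8]=3  [5,8,10]=6  [5,9,10]=3  [6,8,10]=3  [7,9,10]=1  [8,9,10]=3
  size 4 → [3,7,9,10]=1  [5,6,8,10]=12  [5,7,9,10]=4  [5,8,9,10]=12  [6,8,9,10]=6  [7,8,9,10]=4
  size 5 → [1,3,7,9,10]=1  [3,5,7,9,10]=5  [3,7,8,9,10]=5  [4,5,6,8,10]=12  [5,6,8,9,10]=30  [5,7,8,9,10]=20  [6,7,8,9,10]=10
  size 6 → [1,3,5,7,9,10]=6  [1,3,7,8,9,10]=6  [2,4,5,6,8,10]=12  [3,5,7,8,9,10]=30  [3,6,7,8,9,10]=15  [4,5,6,8,9,10]=42  [5,6,7,8,9,10]=60
  size 7 → [0,2,4,5,6,8,10]=12  [1,3,5,7,8,9,10]=42  [1,3,6,7,8,9,10]=21  [2,4,5,6,8,9,10]=54  [3,5,6,7,8,9,10]=105  [4,5,6,7,8,9,10]=102
  size 8 → [0,2,4,5,6,8,9,10]=66  [1,3,5,6,7,8,9,10]=168  [2,4,5,6,7,8,9,10]=156  [3,4,5,6,7,8,9,10]=207
  size 9 → [0,2,4,5,6,7,8,9,10]=222  [1,3,4,5,6,7,8,9,10]=375  [2,3,4,5,6,7,8,9,10]=363
  first=0(u) contributes 738
  first=1(o) contributes 585
|[w]| = 1323

1323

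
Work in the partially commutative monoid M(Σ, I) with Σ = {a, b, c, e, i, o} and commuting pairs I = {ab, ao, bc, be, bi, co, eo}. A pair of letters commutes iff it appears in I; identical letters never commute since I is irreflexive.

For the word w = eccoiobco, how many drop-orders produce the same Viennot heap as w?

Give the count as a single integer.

16

drop 0:e onto floor
drop 1:c onto {0:e}
drop 2:c onto {1:c}
drop 3:o onto floor
drop 4:i onto {2:c, 3:o}
drop 5:o onto {4:i}
drop 6:b onto {5:o}
drop 7:c onto {4:i}
drop 8:o onto {6:b}
ground layer = {0:e, 3:o}
drop-orders for the pieces not yet dropped (sum over which currently-grounded one goes next):
  1 to go: {7} 1  {8} 1
  2 to go: {6,8} 1  {7,8} 2
  3 to go: {5,6,8} 1  {6,7,8} 3
  4 to go: {5,6,7,8} 4
  5 to go: {4,5,6,7,8} 4
  6 to go: {2,4,5,6,7,8} 4  {3,4,5,6,7,8} 4
  7 to go: {1,2,4,5,6,7,8} 4  {2,3,4,5,6,7,8} 8
  if 0:e drops first: 12 orders
  if 3:o drops first: 4 orders
heap linearizations: 16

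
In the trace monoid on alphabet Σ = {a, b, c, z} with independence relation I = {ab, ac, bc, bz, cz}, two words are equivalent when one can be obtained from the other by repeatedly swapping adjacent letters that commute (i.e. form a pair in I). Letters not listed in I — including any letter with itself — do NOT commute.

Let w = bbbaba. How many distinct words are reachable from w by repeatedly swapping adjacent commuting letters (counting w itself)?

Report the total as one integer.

15

#0=b has no predecessor
#1=b depends on [0:b]
#2=b depends on [1:b]
#3=a has no predecessor
#4=b depends on [2:b]
#5=a depends on [3:a]
sources: [0:b, 3:a]
N(rest) = Σ N(rest − s) over sources s of rest; N(one piece) = 1:
  size 1 → [4]=1  [5]=1
  size 2 → [2,4]=1  [3,5]=1  [4,5]=2
  size 3 → [1,2,4]=1  [2,4,5]=3  [3,4,5]=3
  size 4 → [0,1,2,4]=1  [1,2,4,5]=4  [2,3,4,5]=6
  first=0(b) contributes 10
  first=3(a) contributes 5
|[w]| = 15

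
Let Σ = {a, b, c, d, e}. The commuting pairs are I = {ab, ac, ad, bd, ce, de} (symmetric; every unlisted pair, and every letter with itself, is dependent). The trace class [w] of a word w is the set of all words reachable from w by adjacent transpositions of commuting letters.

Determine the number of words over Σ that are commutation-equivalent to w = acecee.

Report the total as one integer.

15

drop 0:a onto floor
drop 1:c onto floor
drop 2:e onto {0:a}
drop 3:c onto {1:c}
drop 4:e onto {2:e}
drop 5:e onto {4:e}
ground layer = {0:a, 1:c}
drop-orders for the pieces not yet dropped (sum over which currently-grounded one goes next):
  1 to go: {3} 1  {5} 1
  2 to go: {1,3} 1  {3,5} 2  {4,5} 1
  3 to go: {1,3,5} 3  {2,4,5} 1  {3,4,5} 3
  4 to go: {0,2,4,5} 1  {1,3,4,5} 6  {2,3,4,5} 4
  if 0:a drops first: 10 orders
  if 1:c drops first: 5 orders
heap linearizations: 15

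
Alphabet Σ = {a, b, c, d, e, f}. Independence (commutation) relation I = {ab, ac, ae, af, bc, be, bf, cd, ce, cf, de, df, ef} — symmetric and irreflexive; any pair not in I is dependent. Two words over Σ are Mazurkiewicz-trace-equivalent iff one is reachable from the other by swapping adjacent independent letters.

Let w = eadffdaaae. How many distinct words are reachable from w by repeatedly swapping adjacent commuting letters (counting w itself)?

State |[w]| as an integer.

1260

piece 0:e — minimal
piece 1:a — minimal
piece 2:d rests on {1:a}
piece 3:f — minimal
piece 4:f rests on {3:f}
piece 5:d rests on {2:d}
piece 6:a rests on {5:d}
piece 7:a rests on {6:a}
piece 8:a rests on {7:a}
piece 9:e rests on {0:e}
minimal pieces: {0:e, 1:a, 3:f}
ways to finish when only these pieces remain (= sum over removing one remaining piece with nothing left below it):
  1 left: {4}→1  {8}→1  {9}→1
  2 left: {0,9}→1  {3,4}→1  {4,8}→2  {4,9}→2  {7,8}→1  {8,9}→2
  3 left: {0,4,9}→3  {0,8,9}→3  {3,4,8}→3  {3,4,9}→3  {4,7,8}→3  {4,8,9}→6  {6,7,8}→1  {7,8,9}→3
  4 left: {0,3,4,9}→6  {0,4,8,9}→12  {0,7,8,9}→6  {3,4,7,8}→6  {3,4,8,9}→12  {4,6,7,8}→4  {4,7,8,9}→12  {5,6,7,8}→1  {6,7,8,9}→4
  5 left: {0,3,4,8,9}→30  {0,4,7,8,9}→30  {0,6,7,8,9}→10  {2,5,6,7,8}→1  {3,4,6,7,8}→10  {3,4,7,8,9}→30  {4,5,6,7,8}→5  {4,6,7,8,9}→20  {5,6,7,8,9}→5
  6 left: {0,3,4,7,8,9}→90  {0,4,6,7,8,9}→60  {0,5,6,7,8,9}→15  {1,2,5,6,7,8}→1  {2,4,5,6,7,8}→6  {2,5,6,7,8,9}→6  {3,4,5,6,7,8}→15  {3,4,6,7,8,9}→60  {4,5,6,7,8,9}→30
  7 left: {0,2,5,6,7,8,9}→21  {0,3,4,6,7,8,9}→210  {0,4,5,6,7,8,9}→105  {1,2,4,5,6,7,8}→7  {1,2,5,6,7,8,9}→7  {2,3,4,5,6,7,8}→21  {2,4,5,6,7,8,9}→42  {3,4,5,6,7,8,9}→105
  8 left: {0,1,2,5,6,7,8,9}→28  {0,2,4,5,6,7,8,9}→168  {0,3,4,5,6,7,8,9}→420  {1,2,3,4,5,6,7,8}→28  {1,2,4,5,6,7,8,9}→56  {2,3,4,5,6,7,8,9}→168
  placing 0:e first → 252 extensions
  placing 1:a first → 756 extensions
  placing 3:f first → 252 extensions
total linear extensions = 1260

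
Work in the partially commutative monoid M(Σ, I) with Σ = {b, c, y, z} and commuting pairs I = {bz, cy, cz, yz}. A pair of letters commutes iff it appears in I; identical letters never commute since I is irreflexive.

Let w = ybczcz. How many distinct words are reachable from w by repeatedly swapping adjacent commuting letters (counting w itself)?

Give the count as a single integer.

15

piece 0:y — minimal
piece 1:b rests on {0:y}
piece 2:c rests on {1:b}
piece 3:z — minimal
piece 4:c rests on {2:c}
piece 5:z rests on {3:z}
minimal pieces: {0:y, 3:z}
ways to finish when only these pieces remain (= sum over removing one remaining piece with nothing left below it):
  1 left: {4}→1  {5}→1
  2 left: {2,4}→1  {3,5}→1  {4,5}→2
  3 left: {1,2,4}→1  {2,4,5}→3  {3,4,5}→3
  4 left: {0,1,2,4}→1  {1,2,4,5}→4  {2,3,4,5}→6
  placing 0:y first → 10 extensions
  placing 3:z first → 5 extensions
total linear extensions = 15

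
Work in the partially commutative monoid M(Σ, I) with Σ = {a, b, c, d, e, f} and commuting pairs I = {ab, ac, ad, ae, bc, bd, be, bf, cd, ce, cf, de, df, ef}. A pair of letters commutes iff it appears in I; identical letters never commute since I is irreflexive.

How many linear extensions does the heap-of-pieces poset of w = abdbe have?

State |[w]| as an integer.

60

drop 0:a onto floor
drop 1:b onto floor
drop 2:d onto floor
drop 3:b onto {1:b}
drop 4:e onto floor
ground layer = {0:a, 1:b, 2:d, 4:e}
drop-orders for the pieces not yet dropped (sum over which currently-grounded one goes next):
  1 to go: {0} 1  {2} 1  {3} 1  {4} 1
  2 to go: {0,2} 2  {0,3} 2  {0,4} 2  {1,3} 1  {2,3} 2  {2,4} 2  {3,4} 2
  3 to go: {0,1,3} 3  {0,2,3} 6  {0,2,4} 6  {0,3,4} 6  {1,2,3} 3  {1,3,4} 3  {2,3,4} 6
  if 0:a drops first: 12 orders
  if 1:b drops first: 24 orders
  if 2:d drops first: 12 orders
  if 4:e drops first: 12 orders
heap linearizations: 60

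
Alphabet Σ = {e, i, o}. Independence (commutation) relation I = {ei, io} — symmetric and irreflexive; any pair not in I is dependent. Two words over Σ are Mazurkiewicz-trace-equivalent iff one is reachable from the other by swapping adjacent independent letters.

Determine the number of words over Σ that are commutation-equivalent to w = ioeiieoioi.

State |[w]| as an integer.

252

0(i) covers ∅
1(o) covers ∅
2(e) covers 1:o
3(i) covers 0:i
4(i) covers 3:i
5(e) covers 2:e
6(o) covers 5:e
7(i) covers 4:i
8(o) covers 6:o
9(i) covers 7:i
floor of heap: 0:i, 1:o
completions by unplaced set U, small U first (add the entries for U minus each lowest piece of U):
  |U|=1: {8}:1  {9}:1
  |U|=2: {6,8}:1  {7,9}:1  {8,9}:2
  |U|=3: {4,7,9}:1  {5,6,8}:1  {6,8,9}:3  {7,8,9}:3
  |U|=4: {2,5,6,8}:1  {3,4,7,9}:1  {4,7,8,9}:4  {5,6,8,9}:4  {6,7,8,9}:6
  |U|=5: {0,3,4,7,9}:1  {1,2,5,6,8}:1  {2,5,6,8,9}:5  {3,4,7,8,9}:5  {4,6,7,8,9}:10  {5,6,7,8,9}:10
  |U|=6: {0,3,4,7,8,9}:6  {1,2,5,6,8,9}:6  {2,5,6,7,8,9}:15  {3,4,6,7,8,9}:15  {4,5,6,7,8,9}:20
  |U|=7: {0,3,4,6,7,8,9}:21  {1,2,5,6,7,8,9}:21  {2,4,5,6,7,8,9}:35  {3,4,5,6,7,8,9}:35
  |U|=8: {0,3,4,5,6,7,8,9}:56  {1,2,4,5,6,7,8,9}:56  {2,3,4,5,6,7,8,9}:70
  start at 0(i): 126
  start at 1(o): 126
sum over floor = 252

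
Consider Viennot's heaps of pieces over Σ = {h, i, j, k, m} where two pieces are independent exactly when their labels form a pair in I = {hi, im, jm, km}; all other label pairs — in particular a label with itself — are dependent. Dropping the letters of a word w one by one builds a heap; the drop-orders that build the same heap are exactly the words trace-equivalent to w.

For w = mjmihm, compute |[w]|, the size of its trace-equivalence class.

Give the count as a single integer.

12

0(m) covers ∅
1(j) covers ∅
2(m) covers 0:m
3(i) covers 1:j
4(h) covers 1:j, 2:m
5(m) covers 4:h
floor of heap: 0:m, 1:j
completions by unplaced set U, small U first (add the entries for U minus each lowest piece of U):
  |U|=1: {3}:1  {5}:1
  |U|=2: {3,5}:2  {4,5}:1
  |U|=3: {2,4,5}:1  {3,4,5}:3
  |U|=4: {0,2,4,5}:1  {1,3,4,5}:3  {2,3,4,5}:4
  start at 0(m): 7
  start at 1(j): 5
sum over floor = 12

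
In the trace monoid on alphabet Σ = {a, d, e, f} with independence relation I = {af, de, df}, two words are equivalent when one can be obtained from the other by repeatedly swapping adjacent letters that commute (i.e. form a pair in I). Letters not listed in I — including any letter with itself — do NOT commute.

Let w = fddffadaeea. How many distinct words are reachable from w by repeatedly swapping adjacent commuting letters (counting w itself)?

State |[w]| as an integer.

56

0(f) covers ∅
1(d) covers ∅
2(d) covers 1:d
3(f) covers 0:f
4(f) covers 3:f
5(a) covers 2:d
6(d) covers 5:a
7(a) covers 6:d
8(e) covers 4:f, 7:a
9(e) covers 8:e
10(a) covers 9:e
floor of heap: 0:f, 1:d
completions by unplaced set U, small U first (add the entries for U minus each lowest piece of U):
  |U|=1: {10}:1
  |U|=2: {9,10}:1
  |U|=3: {8,9,10}:1
  |U|=4: {4,8,9,10}:1  {7,8,9,10}:1
  |U|=5: {3,4,8,9,10}:1  {4,7,8,9,10}:2  {6,7,8,9,10}:1
  |U|=6: {0,3,4,8,9,10}:1  {3,4,7,8,9,10}:3  {4,6,7,8,9,10}:3  {5,6,7,8,9,10}:1
  |U|=7: {0,3,4,7,8,9,10}:4  {2,5,6,7,8,9,10}:1  {3,4,6,7,8,9,10}:6  {4,5,6,7,8,9,10}:4
  |U|=8: {0,3,4,6,7,8,9,10}:10  {1,2,5,6,7,8,9,10}:1  {2,4,5,6,7,8,9,10}:5  {3,4,5,6,7,8,9,10}:10
  |U|=9: {0,3,4,5,6,7,8,9,10}:20  {1,2,4,5,6,7,8,9,10}:6  {2,3,4,5,6,7,8,9,10}:15
  start at 0(f): 21
  start at 1(d): 35
sum over floor = 56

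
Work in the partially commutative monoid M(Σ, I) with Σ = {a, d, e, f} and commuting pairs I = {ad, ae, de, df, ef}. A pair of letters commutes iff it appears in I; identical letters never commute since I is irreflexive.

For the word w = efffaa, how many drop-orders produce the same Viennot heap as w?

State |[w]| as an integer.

6

0(e) covers ∅
1(f) covers ∅
2(f) covers 1:f
3(f) covers 2:f
4(a) covers 3:f
5(a) covers 4:a
floor of heap: 0:e, 1:f
completions by unplaced set U, small U first (add the entries for U minus each lowest piece of U):
  |U|=1: {0}:1  {5}:1
  |U|=2: {0,5}:2  {4,5}:1
  |U|=3: {0,4,5}:3  {3,4,5}:1
  |U|=4: {0,3,4,5}:4  {2,3,4,5}:1
  start at 0(e): 1
  start at 1(f): 5
sum over floor = 6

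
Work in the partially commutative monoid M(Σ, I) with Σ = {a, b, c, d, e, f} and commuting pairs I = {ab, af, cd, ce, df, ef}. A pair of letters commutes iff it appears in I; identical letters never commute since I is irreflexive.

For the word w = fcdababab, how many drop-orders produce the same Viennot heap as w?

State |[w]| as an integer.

piece 0:f — minimal
piece 1:c rests on {0:f}
piece 2:d — minimal
piece 3:a rests on {1:c, 2:d}
piece 4:b rests on {1:c, 2:d}
piece 5:a rests on {3:a}
piece 6:b rests on {4:b}
piece 7:a rests on {5:a}
piece 8:b rests on {6:b}
minimal pieces: {0:f, 2:d}
ways to finish when only these pieces remain (= sum over removing one remaining piece with nothing left below it):
  1 left: {7}→1  {8}→1
  2 left: {5,7}→1  {6,8}→1  {7,8}→2
  3 left: {3,5,7}→1  {4,6,8}→1  {5,7,8}→3  {6,7,8}→3
  4 left: {3,5,7,8}→4  {4,6,7,8}→4  {5,6,7,8}→6
  5 left: {3,5,6,7,8}→10  {4,5,6,7,8}→10
  6 left: {3,4,5,6,7,8}→20
  7 left: {1,3,4,5,6,7,8}→20  {2,3,4,5,6,7,8}→20
  placing 0:f first → 40 extensions
  placing 2:d first → 20 extensions
total linear extensions = 60

60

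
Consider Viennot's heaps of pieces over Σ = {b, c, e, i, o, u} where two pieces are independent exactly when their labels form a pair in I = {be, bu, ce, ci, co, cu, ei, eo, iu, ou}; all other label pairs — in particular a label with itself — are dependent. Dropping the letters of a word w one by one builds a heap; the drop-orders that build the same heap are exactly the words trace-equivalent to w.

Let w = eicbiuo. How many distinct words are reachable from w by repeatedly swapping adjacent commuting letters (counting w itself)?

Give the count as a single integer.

42

drop 0:e onto floor
drop 1:i onto floor
drop 2:c onto floor
drop 3:b onto {1:i, 2:c}
drop 4:i onto {3:b}
drop 5:u onto {0:e}
drop 6:o onto {4:i}
ground layer = {0:e, 1:i, 2:c}
drop-orders for the pieces not yet dropped (sum over which currently-grounded one goes next):
  1 to go: {5} 1  {6} 1
  2 to go: {0,5} 1  {4,6} 1  {5,6} 2
  3 to go: {0,5,6} 3  {3,4,6} 1  {4,5,6} 3
  4 to go: {0,4,5,6} 6  {1,3,4,6} 1  {2,3,4,6} 1  {3,4,5,6} 4
  5 to go: {0,3,4,5,6} 10  {1,2,3,4,6} 2  {1,3,4,5,6} 5  {2,3,4,5,6} 5
  if 0:e drops first: 12 orders
  if 1:i drops first: 15 orders
  if 2:c drops first: 15 orders
heap linearizations: 42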